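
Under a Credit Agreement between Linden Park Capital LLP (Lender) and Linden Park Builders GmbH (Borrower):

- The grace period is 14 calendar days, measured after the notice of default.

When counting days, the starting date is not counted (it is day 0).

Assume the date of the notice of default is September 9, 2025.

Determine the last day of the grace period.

Adding 14 calendar days to September 9, 2025 gives September 23, 2025, which is the last day of the grace period.

September 23, 2025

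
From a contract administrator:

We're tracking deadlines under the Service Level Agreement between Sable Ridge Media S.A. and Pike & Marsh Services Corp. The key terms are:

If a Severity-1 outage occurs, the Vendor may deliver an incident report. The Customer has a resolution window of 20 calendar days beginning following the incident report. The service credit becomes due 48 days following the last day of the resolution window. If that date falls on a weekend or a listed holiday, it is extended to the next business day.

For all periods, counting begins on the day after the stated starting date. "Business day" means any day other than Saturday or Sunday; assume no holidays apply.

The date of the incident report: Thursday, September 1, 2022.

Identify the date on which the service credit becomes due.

Adding 20 calendar days to September 1, 2022 gives September 21, 2022, which is the last day of the resolution window.
The date on which the service credit becomes due: 48 calendar days after September 21, 2022 is November 8, 2022. November 8, 2022 is a Tuesday, so no roll-forward applies.

November 8, 2022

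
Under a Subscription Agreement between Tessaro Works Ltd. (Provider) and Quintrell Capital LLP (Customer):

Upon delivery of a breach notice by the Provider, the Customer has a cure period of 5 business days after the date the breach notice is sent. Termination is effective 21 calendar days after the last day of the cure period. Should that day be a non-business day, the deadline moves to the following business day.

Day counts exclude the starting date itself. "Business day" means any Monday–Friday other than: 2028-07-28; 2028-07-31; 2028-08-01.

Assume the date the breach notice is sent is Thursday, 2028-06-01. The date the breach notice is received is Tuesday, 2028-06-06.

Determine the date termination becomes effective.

2028-06-29

From Thursday, 2028-06-01, 5 business days (Jun 2, Jun 5, Jun 6, Jun 7, Jun 8, skipping weekends) brings us to Thursday, 2028-06-08, which is the last day of the cure period.
The date termination becomes effective: 21 calendar days after 2028-06-08 is 2028-06-29. 2028-06-29 is a Thursday and is not a listed holiday, so no roll-forward applies.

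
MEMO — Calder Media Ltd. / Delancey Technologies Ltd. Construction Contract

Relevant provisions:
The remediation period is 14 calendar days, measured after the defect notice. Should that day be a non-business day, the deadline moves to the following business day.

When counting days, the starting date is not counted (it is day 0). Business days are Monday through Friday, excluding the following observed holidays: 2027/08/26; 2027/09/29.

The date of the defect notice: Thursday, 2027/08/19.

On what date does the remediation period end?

The last day of the remediation period: 14 calendar days after 2027/08/19 is 2027/09/02. 2027/09/02 is a Thursday and is not a listed holiday, so no roll-forward applies.

2027/09/02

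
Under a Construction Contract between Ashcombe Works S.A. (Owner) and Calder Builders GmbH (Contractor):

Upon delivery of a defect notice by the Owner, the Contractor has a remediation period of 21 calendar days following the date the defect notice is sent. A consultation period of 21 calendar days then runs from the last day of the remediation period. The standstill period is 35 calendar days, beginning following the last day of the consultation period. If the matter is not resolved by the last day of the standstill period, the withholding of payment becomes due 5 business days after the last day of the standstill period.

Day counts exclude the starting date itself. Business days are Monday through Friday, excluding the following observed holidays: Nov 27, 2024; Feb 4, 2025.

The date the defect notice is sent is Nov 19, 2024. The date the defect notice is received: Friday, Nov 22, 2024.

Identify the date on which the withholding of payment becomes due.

The last day of the remediation period: 21 calendar days after Nov 19, 2024 is Dec 10, 2024.
The last day of the consultation period: Dec 10, 2024 + 21 days = Dec 31, 2024.
The last day of the standstill period: Dec 31, 2024 + 35 days = Feb 4, 2025.
The date on which the withholding of payment becomes due: counting 5 business days from Tuesday, Feb 4, 2025 (Feb 5, Feb 6, Feb 7, Feb 10, Feb 11, skipping weekends) reaches Tuesday, Feb 11, 2025.

Feb 11, 2025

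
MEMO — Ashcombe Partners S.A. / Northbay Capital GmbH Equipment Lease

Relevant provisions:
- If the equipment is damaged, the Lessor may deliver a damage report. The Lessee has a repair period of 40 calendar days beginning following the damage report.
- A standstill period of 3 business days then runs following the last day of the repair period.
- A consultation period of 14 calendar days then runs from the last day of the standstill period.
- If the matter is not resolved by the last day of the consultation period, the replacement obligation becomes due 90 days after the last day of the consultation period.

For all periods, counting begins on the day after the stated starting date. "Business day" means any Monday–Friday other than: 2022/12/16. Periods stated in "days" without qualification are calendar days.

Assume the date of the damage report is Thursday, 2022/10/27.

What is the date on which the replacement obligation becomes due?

Adding 40 calendar days to 2022/10/27 gives 2022/12/06, which is the last day of the repair period.
The last day of the standstill period: 3 business days after Tuesday, 2022/12/06, skipping weekends — Dec 7, Dec 8, Dec 9 — lands on Friday, 2022/12/09.
The last day of the consultation period: 14 calendar days after 2022/12/09 is 2022/12/23.
Adding 90 calendar days to 2022/12/23 gives 2023/03/23, which is the date on which the replacement obligation becomes due.

2023/03/23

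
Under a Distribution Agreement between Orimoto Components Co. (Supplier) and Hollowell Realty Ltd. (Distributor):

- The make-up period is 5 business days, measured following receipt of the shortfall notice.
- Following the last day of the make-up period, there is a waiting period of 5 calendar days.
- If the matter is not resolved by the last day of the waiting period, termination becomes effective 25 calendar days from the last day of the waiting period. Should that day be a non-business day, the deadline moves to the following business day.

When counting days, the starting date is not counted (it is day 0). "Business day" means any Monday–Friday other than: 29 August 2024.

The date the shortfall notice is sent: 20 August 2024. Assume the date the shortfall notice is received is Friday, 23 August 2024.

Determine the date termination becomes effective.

The last day of the make-up period: 5 business days after Friday, 23 August 2024, skipping weekends and the listed holiday on Aug 29 — Aug 26, Aug 27, Aug 28, Aug 30, Sep 2 — lands on Monday, 2 September 2024.
The last day of the waiting period: 2 September 2024 + 5 days = 7 September 2024.
The date termination becomes effective: 7 September 2024 + 25 days = 2 October 2024. 2 October 2024 is a Wednesday and is not a listed holiday, so no roll-forward applies.

2 October 2024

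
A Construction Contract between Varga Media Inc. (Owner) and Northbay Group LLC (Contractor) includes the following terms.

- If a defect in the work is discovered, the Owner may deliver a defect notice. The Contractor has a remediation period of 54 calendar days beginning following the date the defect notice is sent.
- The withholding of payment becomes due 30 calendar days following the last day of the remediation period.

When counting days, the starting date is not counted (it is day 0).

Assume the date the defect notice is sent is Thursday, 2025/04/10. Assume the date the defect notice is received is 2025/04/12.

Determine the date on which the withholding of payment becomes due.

The last day of the remediation period: 2025/04/10 + 54 days = 2025/06/03.
Adding 30 calendar days to 2025/06/03 gives 2025/07/03, which is the date on which the withholding of payment becomes due.

2025/07/03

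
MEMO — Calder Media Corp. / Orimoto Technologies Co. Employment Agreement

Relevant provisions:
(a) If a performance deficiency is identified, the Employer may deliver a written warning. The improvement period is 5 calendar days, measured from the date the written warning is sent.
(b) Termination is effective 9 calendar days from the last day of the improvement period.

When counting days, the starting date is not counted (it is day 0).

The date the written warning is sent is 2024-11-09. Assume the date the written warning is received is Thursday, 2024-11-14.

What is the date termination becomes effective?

The last day of the improvement period: 5 calendar days after 2024-11-09 is 2024-11-14.
Adding 9 calendar days to 2024-11-14 gives 2024-11-23, which is the date termination becomes effective.

2024-11-23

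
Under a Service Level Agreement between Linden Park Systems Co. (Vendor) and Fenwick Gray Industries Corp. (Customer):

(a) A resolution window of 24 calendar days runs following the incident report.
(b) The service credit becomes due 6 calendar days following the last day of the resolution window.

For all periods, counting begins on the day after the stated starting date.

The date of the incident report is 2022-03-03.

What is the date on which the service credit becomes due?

2022-04-02

Adding 24 calendar days to 2022-03-03 gives 2022-03-27, which is the last day of the resolution window.
Adding 6 calendar days to 2022-03-27 gives 2022-04-02, which is the date on which the service credit becomes due.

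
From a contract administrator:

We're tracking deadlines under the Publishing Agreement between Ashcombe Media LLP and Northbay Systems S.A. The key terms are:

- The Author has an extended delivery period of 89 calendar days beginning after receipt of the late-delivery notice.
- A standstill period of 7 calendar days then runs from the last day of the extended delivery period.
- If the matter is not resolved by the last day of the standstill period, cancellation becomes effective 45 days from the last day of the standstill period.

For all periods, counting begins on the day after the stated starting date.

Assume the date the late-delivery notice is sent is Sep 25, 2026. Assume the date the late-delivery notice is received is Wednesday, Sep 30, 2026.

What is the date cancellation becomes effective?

Feb 18, 2027

Adding 89 calendar days to Sep 30, 2026 gives Dec 28, 2026, which is the last day of the extended delivery period.
The last day of the standstill period: 7 calendar days after Dec 28, 2026 is Jan 4, 2027.
The date cancellation becomes effective: Jan 4, 2027 + 45 days = Feb 18, 2027.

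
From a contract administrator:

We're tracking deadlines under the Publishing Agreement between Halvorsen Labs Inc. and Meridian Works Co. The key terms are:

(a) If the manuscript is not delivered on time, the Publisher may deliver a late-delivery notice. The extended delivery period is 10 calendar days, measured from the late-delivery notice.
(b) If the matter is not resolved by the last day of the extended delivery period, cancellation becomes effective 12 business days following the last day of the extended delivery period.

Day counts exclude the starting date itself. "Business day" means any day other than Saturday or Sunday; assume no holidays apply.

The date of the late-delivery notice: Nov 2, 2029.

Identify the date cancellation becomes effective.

Nov 28, 2029

The last day of the extended delivery period: Nov 2, 2029 + 10 days = Nov 12, 2029.
The date cancellation becomes effective: counting 12 business days from Monday, Nov 12, 2029 (Nov 13, Nov 14, Nov 15, Nov 16, …, Nov 26, Nov 27, Nov 28, skipping weekends) reaches Wednesday, Nov 28, 2029.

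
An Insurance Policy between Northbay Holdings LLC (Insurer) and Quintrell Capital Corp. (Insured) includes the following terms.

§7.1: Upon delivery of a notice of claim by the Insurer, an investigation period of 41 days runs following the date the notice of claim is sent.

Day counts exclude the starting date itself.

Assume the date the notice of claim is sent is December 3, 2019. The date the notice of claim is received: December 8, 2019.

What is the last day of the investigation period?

January 13, 2020

Adding 41 calendar days to December 3, 2019 gives January 13, 2020, which is the last day of the investigation period.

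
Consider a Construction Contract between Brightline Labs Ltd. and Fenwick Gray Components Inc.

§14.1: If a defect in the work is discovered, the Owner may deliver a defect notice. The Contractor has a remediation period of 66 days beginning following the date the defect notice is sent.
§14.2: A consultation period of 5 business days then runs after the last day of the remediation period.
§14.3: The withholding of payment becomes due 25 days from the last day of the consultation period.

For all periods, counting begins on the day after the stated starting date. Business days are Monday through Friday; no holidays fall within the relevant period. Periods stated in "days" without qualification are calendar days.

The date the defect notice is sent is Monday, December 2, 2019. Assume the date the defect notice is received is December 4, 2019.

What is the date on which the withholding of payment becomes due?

The last day of the remediation period: December 2, 2019 + 66 days = February 6, 2020.
The last day of the consultation period: counting 5 business days from Thursday, February 6, 2020 (Feb 7, Feb 10, Feb 11, Feb 12, Feb 13, skipping weekends) reaches Thursday, February 13, 2020.
The date on which the withholding of payment becomes due: 25 calendar days after February 13, 2020 is March 9, 2020.

March 9, 2020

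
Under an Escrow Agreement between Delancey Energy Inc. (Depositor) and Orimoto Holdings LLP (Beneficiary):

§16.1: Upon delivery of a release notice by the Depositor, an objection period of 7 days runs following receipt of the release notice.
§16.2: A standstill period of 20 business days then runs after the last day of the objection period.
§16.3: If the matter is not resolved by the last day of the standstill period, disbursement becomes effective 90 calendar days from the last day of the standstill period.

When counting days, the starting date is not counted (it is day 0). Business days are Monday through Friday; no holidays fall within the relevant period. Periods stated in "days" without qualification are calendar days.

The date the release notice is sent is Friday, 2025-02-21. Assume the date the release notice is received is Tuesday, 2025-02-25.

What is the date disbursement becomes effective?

2025-06-30

The last day of the objection period: 2025-02-25 + 7 days = 2025-03-04.
From Tuesday, 2025-03-04, 20 business days (Mar 5, Mar 6, Mar 7, Mar 10, …, Mar 28, Mar 31, Apr 1, skipping weekends) brings us to Tuesday, 2025-04-01, which is the last day of the standstill period.
The date disbursement becomes effective: 2025-04-01 + 90 days = 2025-06-30.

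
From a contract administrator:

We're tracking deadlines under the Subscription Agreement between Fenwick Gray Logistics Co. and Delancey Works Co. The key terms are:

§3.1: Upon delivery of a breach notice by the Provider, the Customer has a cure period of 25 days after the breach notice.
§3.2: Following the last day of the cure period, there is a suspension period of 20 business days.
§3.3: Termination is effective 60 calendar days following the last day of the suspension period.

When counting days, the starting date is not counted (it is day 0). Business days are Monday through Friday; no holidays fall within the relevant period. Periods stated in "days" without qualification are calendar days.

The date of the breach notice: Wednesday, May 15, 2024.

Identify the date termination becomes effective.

September 3, 2024

The last day of the cure period: 25 calendar days after May 15, 2024 is June 9, 2024.
The last day of the suspension period: 20 business days after Sunday, June 9, 2024, skipping weekends — Jun 10, Jun 11, Jun 12, Jun 13, …, Jul 3, Jul 4, Jul 5 — lands on Friday, July 5, 2024.
Adding 60 calendar days to July 5, 2024 gives September 3, 2024, which is the date termination becomes effective.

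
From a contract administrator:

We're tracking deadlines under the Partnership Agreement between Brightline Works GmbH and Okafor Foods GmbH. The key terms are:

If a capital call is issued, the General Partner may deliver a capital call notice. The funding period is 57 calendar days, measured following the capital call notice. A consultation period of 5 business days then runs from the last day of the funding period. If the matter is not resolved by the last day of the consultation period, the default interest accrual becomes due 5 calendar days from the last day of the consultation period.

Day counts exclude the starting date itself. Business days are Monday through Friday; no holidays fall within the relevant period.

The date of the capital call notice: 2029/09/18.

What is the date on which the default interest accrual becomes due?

The last day of the funding period: 2029/09/18 + 57 days = 2029/11/14.
The last day of the consultation period: 5 business days after Wednesday, 2029/11/14, skipping weekends — Nov 15, Nov 16, Nov 19, Nov 20, Nov 21 — lands on Wednesday, 2029/11/21.
The date on which the default interest accrual becomes due: 2029/11/21 + 5 days = 2029/11/26.

2029/11/26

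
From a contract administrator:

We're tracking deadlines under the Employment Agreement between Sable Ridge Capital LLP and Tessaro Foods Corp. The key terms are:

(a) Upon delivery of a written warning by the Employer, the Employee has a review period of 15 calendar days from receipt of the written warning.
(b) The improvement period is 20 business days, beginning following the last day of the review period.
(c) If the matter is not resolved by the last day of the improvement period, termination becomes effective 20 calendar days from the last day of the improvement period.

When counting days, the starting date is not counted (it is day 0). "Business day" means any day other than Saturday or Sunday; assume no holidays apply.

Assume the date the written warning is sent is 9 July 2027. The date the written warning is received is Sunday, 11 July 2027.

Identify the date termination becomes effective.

12 September 2027

The last day of the review period: 15 calendar days after 11 July 2027 is 26 July 2027.
The last day of the improvement period: counting 20 business days from Monday, 26 July 2027 (Jul 27, Jul 28, Jul 29, Jul 30, …, Aug 19, Aug 20, Aug 23, skipping weekends) reaches Monday, 23 August 2027.
The date termination becomes effective: 20 calendar days after 23 August 2027 is 12 September 2027.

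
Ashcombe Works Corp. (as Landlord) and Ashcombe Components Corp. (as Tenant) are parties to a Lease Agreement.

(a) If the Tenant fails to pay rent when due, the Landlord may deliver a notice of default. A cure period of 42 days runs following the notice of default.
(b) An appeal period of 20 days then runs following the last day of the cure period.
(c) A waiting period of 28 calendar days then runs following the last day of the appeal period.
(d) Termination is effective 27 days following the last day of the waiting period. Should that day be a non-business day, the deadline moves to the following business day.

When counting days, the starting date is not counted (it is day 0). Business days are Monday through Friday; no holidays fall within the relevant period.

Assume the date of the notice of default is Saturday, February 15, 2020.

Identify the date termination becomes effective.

June 11, 2020

Adding 42 calendar days to February 15, 2020 gives March 28, 2020, which is the last day of the cure period.
The last day of the appeal period: 20 calendar days after March 28, 2020 is April 17, 2020.
The last day of the waiting period: 28 calendar days after April 17, 2020 is May 15, 2020.
The date termination becomes effective: May 15, 2020 + 27 days = June 11, 2020. June 11, 2020 is a Thursday, so no roll-forward applies.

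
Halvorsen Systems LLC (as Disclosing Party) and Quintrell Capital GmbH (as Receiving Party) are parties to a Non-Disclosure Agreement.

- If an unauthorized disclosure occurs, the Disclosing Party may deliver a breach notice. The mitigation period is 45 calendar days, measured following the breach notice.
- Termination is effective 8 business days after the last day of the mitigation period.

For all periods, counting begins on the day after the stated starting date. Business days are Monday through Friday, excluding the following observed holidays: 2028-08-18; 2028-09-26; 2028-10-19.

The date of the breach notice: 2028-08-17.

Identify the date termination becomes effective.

2028-10-11

Adding 45 calendar days to 2028-08-17 gives 2028-10-01, which is the last day of the mitigation period.
From Sunday, 2028-10-01, 8 business days (Oct 2, Oct 3, Oct 4, Oct 5, Oct 6, Oct 9, Oct 10, Oct 11, skipping weekends) brings us to Wednesday, 2028-10-11, which is the date termination becomes effective.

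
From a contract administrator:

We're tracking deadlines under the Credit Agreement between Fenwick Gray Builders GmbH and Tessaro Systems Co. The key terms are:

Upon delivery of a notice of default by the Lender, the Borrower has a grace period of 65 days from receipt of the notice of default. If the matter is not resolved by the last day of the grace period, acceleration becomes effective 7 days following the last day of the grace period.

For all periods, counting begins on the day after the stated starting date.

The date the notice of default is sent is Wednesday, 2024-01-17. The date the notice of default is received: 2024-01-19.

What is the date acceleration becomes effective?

2024-03-31

The last day of the grace period: 2024-01-19 + 65 days = 2024-03-24.
The date acceleration becomes effective: 7 calendar days after 2024-03-24 is 2024-03-31.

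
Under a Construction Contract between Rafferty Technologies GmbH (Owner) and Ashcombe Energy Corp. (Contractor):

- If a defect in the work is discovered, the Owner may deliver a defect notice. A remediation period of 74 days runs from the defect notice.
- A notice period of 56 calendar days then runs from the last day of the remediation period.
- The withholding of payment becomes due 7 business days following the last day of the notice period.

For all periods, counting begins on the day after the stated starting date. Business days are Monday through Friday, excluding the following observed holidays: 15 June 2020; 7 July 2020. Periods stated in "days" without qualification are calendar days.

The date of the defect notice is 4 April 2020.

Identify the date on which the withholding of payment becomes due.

21 August 2020

The last day of the remediation period: 74 calendar days after 4 April 2020 is 17 June 2020.
The last day of the notice period: 56 calendar days after 17 June 2020 is 12 August 2020.
The date on which the withholding of payment becomes due: counting 7 business days from Wednesday, 12 August 2020 (Aug 13, Aug 14, Aug 17, Aug 18, Aug 19, Aug 20, Aug 21, skipping weekends) reaches Friday, 21 August 2020.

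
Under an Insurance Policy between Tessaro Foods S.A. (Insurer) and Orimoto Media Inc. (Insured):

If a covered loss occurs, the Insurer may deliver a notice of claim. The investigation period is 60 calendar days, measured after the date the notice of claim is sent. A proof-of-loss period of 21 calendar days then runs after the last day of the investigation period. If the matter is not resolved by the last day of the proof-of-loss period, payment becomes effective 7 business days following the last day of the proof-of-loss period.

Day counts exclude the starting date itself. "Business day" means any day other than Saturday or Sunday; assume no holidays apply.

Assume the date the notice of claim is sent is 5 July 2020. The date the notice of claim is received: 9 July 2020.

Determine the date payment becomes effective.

5 October 2020

The last day of the investigation period: 60 calendar days after 5 July 2020 is 3 September 2020.
Adding 21 calendar days to 3 September 2020 gives 24 September 2020, which is the last day of the proof-of-loss period.
The date payment becomes effective: 7 business days after Thursday, 24 September 2020, skipping weekends — Sep 25, Sep 28, Sep 29, Sep 30, Oct 1, Oct 2, Oct 5 — lands on Monday, 5 October 2020.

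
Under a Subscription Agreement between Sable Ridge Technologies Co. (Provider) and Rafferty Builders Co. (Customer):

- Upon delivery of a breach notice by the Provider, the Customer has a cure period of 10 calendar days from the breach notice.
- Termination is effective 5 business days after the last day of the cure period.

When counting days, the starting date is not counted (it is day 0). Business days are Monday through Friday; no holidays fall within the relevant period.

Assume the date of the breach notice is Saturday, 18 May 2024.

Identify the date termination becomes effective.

4 June 2024

The last day of the cure period: 10 calendar days after 18 May 2024 is 28 May 2024.
From Tuesday, 28 May 2024, 5 business days (May 29, May 30, May 31, Jun 3, Jun 4, skipping weekends) brings us to Tuesday, 4 June 2024, which is the date termination becomes effective.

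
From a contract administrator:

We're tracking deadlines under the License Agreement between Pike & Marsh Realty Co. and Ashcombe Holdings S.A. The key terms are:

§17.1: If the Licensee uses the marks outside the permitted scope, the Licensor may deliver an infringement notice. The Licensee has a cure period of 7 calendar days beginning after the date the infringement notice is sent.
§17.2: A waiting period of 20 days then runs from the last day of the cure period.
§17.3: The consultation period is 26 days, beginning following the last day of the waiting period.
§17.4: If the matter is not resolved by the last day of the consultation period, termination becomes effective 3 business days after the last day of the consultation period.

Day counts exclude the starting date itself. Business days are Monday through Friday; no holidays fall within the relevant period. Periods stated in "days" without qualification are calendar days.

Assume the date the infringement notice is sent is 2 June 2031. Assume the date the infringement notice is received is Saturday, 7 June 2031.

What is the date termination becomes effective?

Adding 7 calendar days to 2 June 2031 gives 9 June 2031, which is the last day of the cure period.
Adding 20 calendar days to 9 June 2031 gives 29 June 2031, which is the last day of the waiting period.
Adding 26 calendar days to 29 June 2031 gives 25 July 2031, which is the last day of the consultation period.
The date termination becomes effective: 3 business days after Friday, 25 July 2031, skipping weekends — Jul 28, Jul 29, Jul 30 — lands on Wednesday, 30 July 2031.

30 July 2031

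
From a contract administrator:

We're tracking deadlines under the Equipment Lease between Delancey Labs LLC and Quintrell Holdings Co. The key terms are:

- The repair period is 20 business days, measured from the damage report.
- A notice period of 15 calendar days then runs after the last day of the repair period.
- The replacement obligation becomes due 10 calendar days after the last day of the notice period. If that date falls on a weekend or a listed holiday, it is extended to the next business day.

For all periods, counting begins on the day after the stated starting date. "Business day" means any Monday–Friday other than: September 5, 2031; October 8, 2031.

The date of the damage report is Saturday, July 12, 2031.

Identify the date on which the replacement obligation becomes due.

The last day of the repair period: 20 business days after Saturday, July 12, 2031, skipping weekends — Jul 14, Jul 15, Jul 16, Jul 17, …, Aug 6, Aug 7, Aug 8 — lands on Friday, August 8, 2031.
The last day of the notice period: August 8, 2031 + 15 days = August 23, 2031.
Adding 10 calendar days to August 23, 2031 gives September 2, 2031, which is the date on which the replacement obligation becomes due. September 2, 2031 is a Tuesday and is not a listed holiday, so no roll-forward applies.

September 2, 2031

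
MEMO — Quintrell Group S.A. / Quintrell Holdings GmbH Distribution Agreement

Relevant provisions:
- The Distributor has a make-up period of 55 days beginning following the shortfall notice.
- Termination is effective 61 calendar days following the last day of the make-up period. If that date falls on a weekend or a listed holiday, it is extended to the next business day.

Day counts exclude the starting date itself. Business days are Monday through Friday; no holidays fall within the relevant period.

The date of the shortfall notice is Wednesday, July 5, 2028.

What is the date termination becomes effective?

October 30, 2028

Adding 55 calendar days to July 5, 2028 gives August 29, 2028, which is the last day of the make-up period.
The date termination becomes effective: August 29, 2028 + 61 days = October 29, 2028. That falls on a Sunday, so it rolls to the next business day, Monday, October 30, 2028.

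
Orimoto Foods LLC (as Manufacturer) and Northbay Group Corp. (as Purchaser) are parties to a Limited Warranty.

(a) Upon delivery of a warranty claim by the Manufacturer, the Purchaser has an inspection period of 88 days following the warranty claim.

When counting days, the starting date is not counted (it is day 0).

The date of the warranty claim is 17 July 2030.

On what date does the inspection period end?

13 October 2030

Adding 88 calendar days to 17 July 2030 gives 13 October 2030, which is the last day of the inspection period.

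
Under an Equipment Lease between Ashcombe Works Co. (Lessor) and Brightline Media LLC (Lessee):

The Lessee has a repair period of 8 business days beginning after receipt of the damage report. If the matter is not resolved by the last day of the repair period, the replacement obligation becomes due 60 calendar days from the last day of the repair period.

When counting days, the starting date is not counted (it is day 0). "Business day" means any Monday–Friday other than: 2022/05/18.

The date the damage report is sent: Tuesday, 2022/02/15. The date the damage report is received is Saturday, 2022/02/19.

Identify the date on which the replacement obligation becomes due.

2022/05/01

From Saturday, 2022/02/19, 8 business days (Feb 21, Feb 22, Feb 23, Feb 24, Feb 25, Feb 28, Mar 1, Mar 2, skipping weekends) brings us to Wednesday, 2022/03/02, which is the last day of the repair period.
The date on which the replacement obligation becomes due: 2022/03/02 + 60 days = 2022/05/01.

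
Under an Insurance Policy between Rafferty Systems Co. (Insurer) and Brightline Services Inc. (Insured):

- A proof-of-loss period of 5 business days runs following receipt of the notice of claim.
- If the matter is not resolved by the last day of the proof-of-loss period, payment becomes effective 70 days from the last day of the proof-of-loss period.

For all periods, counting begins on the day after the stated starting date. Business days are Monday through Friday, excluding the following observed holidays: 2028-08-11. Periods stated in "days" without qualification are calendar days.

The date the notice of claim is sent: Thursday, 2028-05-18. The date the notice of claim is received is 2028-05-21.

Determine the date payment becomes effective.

2028-08-04

From Sunday, 2028-05-21, 5 business days (May 22, May 23, May 24, May 25, May 26, skipping weekends) brings us to Friday, 2028-05-26, which is the last day of the proof-of-loss period.
The date payment becomes effective: 2028-05-26 + 70 days = 2028-08-04.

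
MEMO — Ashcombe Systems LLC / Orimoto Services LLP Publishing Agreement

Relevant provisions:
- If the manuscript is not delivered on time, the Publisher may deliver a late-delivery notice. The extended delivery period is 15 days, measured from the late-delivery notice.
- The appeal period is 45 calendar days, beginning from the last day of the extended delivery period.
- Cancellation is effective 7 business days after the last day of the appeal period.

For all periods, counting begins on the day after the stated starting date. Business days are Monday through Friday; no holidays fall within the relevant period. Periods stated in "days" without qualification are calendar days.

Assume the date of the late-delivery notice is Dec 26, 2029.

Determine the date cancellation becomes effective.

Mar 5, 2030

Adding 15 calendar days to Dec 26, 2029 gives Jan 10, 2030, which is the last day of the extended delivery period.
Adding 45 calendar days to Jan 10, 2030 gives Feb 24, 2030, which is the last day of the appeal period.
From Sunday, Feb 24, 2030, 7 business days (Feb 25, Feb 26, Feb 27, Feb 28, Mar 1, Mar 4, Mar 5, skipping weekends) brings us to Tuesday, Mar 5, 2030, which is the date cancellation becomes effective.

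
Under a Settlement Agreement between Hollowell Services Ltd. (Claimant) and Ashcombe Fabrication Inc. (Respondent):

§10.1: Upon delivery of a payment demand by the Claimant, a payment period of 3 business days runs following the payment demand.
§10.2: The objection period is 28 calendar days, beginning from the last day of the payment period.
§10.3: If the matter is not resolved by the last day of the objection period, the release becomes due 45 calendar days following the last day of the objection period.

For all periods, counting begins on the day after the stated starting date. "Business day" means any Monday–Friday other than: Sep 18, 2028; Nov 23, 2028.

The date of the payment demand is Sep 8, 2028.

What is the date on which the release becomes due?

Nov 25, 2028

From Friday, Sep 8, 2028, 3 business days (Sep 11, Sep 12, Sep 13, skipping weekends) brings us to Wednesday, Sep 13, 2028, which is the last day of the payment period.
The last day of the objection period: 28 calendar days after Sep 13, 2028 is Oct 11, 2028.
Adding 45 calendar days to Oct 11, 2028 gives Nov 25, 2028, which is the date on which the release becomes due.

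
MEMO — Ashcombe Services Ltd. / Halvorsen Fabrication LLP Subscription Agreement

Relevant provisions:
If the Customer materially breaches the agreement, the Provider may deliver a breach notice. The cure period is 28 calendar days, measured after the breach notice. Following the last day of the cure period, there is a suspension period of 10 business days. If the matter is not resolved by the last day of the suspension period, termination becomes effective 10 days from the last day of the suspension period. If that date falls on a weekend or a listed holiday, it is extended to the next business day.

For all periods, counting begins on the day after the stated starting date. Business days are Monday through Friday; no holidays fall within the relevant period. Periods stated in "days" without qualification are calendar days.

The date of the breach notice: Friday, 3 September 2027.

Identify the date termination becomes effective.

The last day of the cure period: 3 September 2027 + 28 days = 1 October 2027.
The last day of the suspension period: counting 10 business days from Friday, 1 October 2027 (Oct 4, Oct 5, Oct 6, Oct 7, Oct 8, Oct 11, Oct 12, Oct 13, Oct 14, Oct 15, skipping weekends) reaches Friday, 15 October 2027.
Adding 10 calendar days to 15 October 2027 gives 25 October 2027, which is the date termination becomes effective. 25 October 2027 is a Monday, so no roll-forward applies.

25 October 2027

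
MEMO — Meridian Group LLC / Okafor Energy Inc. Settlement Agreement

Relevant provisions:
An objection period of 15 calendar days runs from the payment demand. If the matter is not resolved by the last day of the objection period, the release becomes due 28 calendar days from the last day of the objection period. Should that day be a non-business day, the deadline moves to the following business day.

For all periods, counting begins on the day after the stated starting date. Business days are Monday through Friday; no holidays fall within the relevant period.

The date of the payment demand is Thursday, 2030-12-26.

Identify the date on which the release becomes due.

The last day of the objection period: 15 calendar days after 2030-12-26 is 2031-01-10.
Adding 28 calendar days to 2031-01-10 gives 2031-02-07, which is the date on which the release becomes due. 2031-02-07 is a Friday, so no roll-forward applies.

2031-02-07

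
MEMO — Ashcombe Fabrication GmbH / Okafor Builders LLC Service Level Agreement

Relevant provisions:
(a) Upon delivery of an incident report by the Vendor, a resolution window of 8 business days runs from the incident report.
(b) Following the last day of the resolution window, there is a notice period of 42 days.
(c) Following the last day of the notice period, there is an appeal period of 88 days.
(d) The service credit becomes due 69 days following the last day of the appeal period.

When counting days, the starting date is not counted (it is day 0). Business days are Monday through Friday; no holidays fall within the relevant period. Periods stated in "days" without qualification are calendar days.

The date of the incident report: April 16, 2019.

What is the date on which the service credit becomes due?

November 11, 2019

The last day of the resolution window: counting 8 business days from Tuesday, April 16, 2019 (Apr 17, Apr 18, Apr 19, Apr 22, Apr 23, Apr 24, Apr 25, Apr 26, skipping weekends) reaches Friday, April 26, 2019.
Adding 42 calendar days to April 26, 2019 gives June 7, 2019, which is the last day of the notice period.
The last day of the appeal period: 88 calendar days after June 7, 2019 is September 3, 2019.
Adding 69 calendar days to September 3, 2019 gives November 11, 2019, which is the date on which the service credit becomes due.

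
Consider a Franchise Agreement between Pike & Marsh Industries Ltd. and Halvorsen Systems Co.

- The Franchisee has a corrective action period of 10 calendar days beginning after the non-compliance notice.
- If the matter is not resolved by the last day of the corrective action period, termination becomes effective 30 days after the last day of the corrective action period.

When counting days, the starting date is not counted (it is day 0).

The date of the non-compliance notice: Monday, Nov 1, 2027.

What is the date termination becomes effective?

The last day of the corrective action period: Nov 1, 2027 + 10 days = Nov 11, 2027.
Adding 30 calendar days to Nov 11, 2027 gives Dec 11, 2027, which is the date termination becomes effective.

Dec 11, 2027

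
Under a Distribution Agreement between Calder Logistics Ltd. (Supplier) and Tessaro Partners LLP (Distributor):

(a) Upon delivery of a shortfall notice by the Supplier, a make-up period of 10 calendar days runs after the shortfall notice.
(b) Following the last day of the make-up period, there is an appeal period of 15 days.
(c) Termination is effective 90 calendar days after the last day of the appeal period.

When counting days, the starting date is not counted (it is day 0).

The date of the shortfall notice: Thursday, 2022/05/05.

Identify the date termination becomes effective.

2022/08/28

The last day of the make-up period: 2022/05/05 + 10 days = 2022/05/15.
The last day of the appeal period: 15 calendar days after 2022/05/15 is 2022/05/30.
Adding 90 calendar days to 2022/05/30 gives 2022/08/28, which is the date termination becomes effective.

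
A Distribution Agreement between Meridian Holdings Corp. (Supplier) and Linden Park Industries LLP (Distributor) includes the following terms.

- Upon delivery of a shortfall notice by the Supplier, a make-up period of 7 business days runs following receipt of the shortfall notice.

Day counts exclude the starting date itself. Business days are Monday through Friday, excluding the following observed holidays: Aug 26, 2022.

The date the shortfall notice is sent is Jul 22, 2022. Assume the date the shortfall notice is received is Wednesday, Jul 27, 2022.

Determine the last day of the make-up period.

Aug 5, 2022

The last day of the make-up period: 7 business days after Wednesday, Jul 27, 2022, skipping weekends — Jul 28, Jul 29, Aug 1, Aug 2, Aug 3, Aug 4, Aug 5 — lands on Friday, Aug 5, 2022.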